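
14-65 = -51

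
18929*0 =0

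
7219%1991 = 1246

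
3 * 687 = 2061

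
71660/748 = 95+ 150/187 = 95.80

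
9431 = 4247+5184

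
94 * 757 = 71158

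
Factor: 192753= 3^3*11^2* 59^1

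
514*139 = 71446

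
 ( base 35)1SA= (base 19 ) 62B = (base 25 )3df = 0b100010100111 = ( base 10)2215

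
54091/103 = 54091/103 = 525.16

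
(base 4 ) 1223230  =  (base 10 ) 6892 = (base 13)31A2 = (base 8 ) 15354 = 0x1aec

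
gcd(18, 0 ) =18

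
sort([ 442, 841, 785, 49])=[ 49, 442, 785,841 ] 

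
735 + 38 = 773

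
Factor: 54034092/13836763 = 2^2*3^2*7^1*17^1 * 53^( - 1 ) * 12613^1 * 261071^ ( - 1)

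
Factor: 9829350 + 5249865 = 15079215  =  3^1*5^1*761^1*1321^1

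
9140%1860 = 1700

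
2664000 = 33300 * 80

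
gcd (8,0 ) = 8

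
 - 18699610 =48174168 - 66873778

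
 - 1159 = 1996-3155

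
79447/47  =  1690 + 17/47 = 1690.36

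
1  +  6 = 7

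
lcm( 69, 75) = 1725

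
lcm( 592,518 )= 4144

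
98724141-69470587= 29253554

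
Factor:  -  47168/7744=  -67/11 = -11^( - 1 )  *  67^1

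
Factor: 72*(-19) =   -  2^3*3^2*19^1= -1368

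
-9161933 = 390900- 9552833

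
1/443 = 1/443 = 0.00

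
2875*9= 25875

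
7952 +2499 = 10451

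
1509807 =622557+887250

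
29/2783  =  29/2783 = 0.01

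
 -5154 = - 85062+79908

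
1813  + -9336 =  - 7523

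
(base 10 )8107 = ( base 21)I81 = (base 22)ggb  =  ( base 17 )1B0F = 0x1fab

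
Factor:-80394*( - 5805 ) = 2^1 * 3^4*5^1*43^1*13399^1 = 466687170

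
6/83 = 6/83 = 0.07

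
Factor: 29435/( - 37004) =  - 35/44 = - 2^ ( - 2)*5^1 * 7^1 *11^ ( - 1 )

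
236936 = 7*33848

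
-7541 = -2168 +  - 5373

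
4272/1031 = 4272/1031 = 4.14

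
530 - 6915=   -  6385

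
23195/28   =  23195/28 = 828.39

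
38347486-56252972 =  - 17905486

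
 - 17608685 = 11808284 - 29416969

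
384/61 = 6 + 18/61 = 6.30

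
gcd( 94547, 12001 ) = 1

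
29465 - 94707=-65242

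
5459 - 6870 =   -  1411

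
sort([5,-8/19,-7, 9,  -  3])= [  -  7,-3, - 8/19,5,9 ] 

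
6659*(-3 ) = - 19977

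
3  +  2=5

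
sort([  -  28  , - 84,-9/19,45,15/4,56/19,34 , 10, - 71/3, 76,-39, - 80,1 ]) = [ - 84  ,  -  80,-39,  -  28,-71/3,-9/19,1,  56/19,15/4,10,34, 45, 76 ]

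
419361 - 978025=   -  558664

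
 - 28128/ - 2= 14064/1 = 14064.00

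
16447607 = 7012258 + 9435349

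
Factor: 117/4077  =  3^(-1)*13^1*151^( - 1)= 13/453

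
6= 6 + 0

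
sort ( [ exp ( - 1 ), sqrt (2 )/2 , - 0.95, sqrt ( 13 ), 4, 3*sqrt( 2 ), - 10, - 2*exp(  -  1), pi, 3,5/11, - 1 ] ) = [  -  10, - 1, - 0.95  , - 2*exp( - 1 ), exp( - 1 ),5/11,  sqrt( 2)/2, 3 , pi, sqrt( 13 ), 4, 3 * sqrt( 2 ) ] 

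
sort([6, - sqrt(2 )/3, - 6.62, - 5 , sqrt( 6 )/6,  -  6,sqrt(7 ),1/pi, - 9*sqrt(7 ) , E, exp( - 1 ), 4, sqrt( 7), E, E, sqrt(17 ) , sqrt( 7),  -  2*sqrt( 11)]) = [ - 9*sqrt( 7 ), - 2 * sqrt( 11),-6.62, - 6,-5,  -  sqrt (2) /3, 1/pi,exp(  -  1), sqrt(6)/6,sqrt( 7 ), sqrt(7 ),sqrt(7 ), E , E, E,  4, sqrt( 17), 6] 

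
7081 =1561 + 5520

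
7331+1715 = 9046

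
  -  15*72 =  -1080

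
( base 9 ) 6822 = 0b1001110110010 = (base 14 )1ba2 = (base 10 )5042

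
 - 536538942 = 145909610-682448552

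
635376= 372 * 1708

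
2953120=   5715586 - 2762466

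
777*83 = 64491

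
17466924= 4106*4254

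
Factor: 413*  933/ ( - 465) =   -  5^( - 1)*7^1*31^ (-1)*59^1 * 311^1   =  - 128443/155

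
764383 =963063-198680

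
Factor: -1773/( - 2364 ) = 2^( - 2)*3^1=3/4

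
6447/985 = 6+537/985  =  6.55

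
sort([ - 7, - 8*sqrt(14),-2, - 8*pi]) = [ - 8 * sqrt( 14 ), - 8*pi,-7, - 2 ] 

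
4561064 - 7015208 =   -  2454144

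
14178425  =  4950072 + 9228353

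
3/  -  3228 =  - 1/1076 = - 0.00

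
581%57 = 11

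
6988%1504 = 972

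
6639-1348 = 5291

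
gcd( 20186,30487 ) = 1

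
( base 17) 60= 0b1100110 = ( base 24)46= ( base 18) 5c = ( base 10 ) 102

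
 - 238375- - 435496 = 197121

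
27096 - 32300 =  -5204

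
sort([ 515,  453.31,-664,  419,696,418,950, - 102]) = [-664,  -  102,418, 419,453.31,515,696,950] 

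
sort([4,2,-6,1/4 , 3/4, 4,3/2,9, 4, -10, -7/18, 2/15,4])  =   [ - 10, - 6, - 7/18,2/15,1/4,3/4, 3/2,2,4,4, 4,4,9]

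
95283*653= 62219799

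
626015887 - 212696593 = 413319294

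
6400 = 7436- 1036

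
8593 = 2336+6257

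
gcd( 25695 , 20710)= 5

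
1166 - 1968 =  - 802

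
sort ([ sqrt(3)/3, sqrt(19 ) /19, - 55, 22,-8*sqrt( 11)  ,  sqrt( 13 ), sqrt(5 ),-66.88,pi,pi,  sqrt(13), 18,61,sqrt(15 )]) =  [ - 66.88, - 55, - 8 * sqrt(11),sqrt(19 )/19 , sqrt(3)/3 , sqrt(5), pi,pi,sqrt( 13 ), sqrt(13 ),sqrt(15), 18, 22,61] 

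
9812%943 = 382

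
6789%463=307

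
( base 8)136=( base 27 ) 3d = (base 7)163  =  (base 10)94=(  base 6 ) 234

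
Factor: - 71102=- 2^1* 73^1*487^1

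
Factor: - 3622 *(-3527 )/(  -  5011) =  - 2^1 * 1811^1*3527^1*5011^( - 1) = - 12774794/5011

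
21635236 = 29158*742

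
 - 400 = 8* ( - 50 ) 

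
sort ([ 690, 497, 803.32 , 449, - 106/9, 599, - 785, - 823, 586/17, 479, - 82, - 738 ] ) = [  -  823,-785, - 738, - 82, - 106/9, 586/17,449, 479, 497, 599 , 690,  803.32] 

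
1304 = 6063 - 4759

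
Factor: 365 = 5^1*73^1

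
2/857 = 2/857 = 0.00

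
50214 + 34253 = 84467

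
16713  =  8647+8066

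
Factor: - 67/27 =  - 3^(-3)*67^1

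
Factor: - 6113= - 6113^1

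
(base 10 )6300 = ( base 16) 189C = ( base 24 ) AMC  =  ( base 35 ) 550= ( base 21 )e60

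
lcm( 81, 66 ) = 1782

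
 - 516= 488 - 1004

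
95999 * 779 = 74783221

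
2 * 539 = 1078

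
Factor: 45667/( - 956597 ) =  - 53^( - 1 )*18049^(- 1 )*45667^1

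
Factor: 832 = 2^6*13^1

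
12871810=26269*490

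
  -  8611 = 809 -9420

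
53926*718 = 38718868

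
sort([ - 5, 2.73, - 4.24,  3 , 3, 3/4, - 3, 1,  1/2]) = [ - 5,-4.24,-3,1/2, 3/4, 1,2.73, 3, 3 ]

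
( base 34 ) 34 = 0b1101010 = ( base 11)97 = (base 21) 51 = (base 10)106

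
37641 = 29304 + 8337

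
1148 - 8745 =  - 7597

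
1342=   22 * 61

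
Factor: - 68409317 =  -68409317^1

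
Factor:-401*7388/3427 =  - 2962588/3427  =  -2^2*23^( - 1)*149^(-1)*401^1*1847^1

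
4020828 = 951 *4228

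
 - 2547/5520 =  - 849/1840 = - 0.46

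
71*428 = 30388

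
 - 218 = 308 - 526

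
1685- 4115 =-2430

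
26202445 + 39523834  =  65726279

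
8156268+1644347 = 9800615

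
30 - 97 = - 67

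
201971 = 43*4697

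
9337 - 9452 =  - 115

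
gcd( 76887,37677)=3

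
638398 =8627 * 74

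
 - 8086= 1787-9873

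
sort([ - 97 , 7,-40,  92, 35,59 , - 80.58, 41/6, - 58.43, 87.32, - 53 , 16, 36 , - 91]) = [ - 97 , - 91 , - 80.58, - 58.43, - 53, - 40, 41/6, 7 , 16,35, 36,59,87.32,  92 ]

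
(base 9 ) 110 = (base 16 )5A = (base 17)55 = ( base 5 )330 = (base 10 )90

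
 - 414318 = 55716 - 470034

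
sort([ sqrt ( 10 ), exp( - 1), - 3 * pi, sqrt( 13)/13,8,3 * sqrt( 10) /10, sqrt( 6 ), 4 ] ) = [  -  3* pi,sqrt( 13 )/13, exp( - 1 ), 3*sqrt( 10 )/10, sqrt(6), sqrt( 10 ),4, 8] 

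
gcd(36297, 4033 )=4033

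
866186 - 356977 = 509209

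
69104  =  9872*7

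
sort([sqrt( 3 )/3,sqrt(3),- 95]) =[ - 95 , sqrt ( 3 ) /3 , sqrt(3 )]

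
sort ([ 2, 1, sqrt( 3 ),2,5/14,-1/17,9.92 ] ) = [-1/17,5/14, 1 , sqrt( 3),2,2 , 9.92]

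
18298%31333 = 18298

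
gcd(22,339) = 1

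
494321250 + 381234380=875555630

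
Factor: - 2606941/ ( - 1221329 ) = 43^( - 1) * 28403^ ( - 1 )*2606941^1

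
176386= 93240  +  83146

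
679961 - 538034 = 141927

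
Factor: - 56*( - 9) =2^3*3^2*7^1 = 504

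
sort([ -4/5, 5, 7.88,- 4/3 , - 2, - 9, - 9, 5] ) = [ - 9, - 9, - 2, - 4/3, - 4/5, 5,5,7.88] 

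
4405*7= 30835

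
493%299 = 194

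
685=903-218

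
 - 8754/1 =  - 8754 = - 8754.00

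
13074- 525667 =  - 512593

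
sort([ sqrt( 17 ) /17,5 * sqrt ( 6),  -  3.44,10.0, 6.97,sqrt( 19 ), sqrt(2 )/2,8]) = [-3.44,sqrt( 17)/17,sqrt( 2 )/2, sqrt( 19),6.97,8, 10.0,  5*  sqrt( 6)]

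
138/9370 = 69/4685 = 0.01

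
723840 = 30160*24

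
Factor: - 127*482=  - 61214 = - 2^1*127^1*241^1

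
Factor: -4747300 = -2^2*5^2*29^1 * 1637^1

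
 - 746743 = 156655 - 903398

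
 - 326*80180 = -26138680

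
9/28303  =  9/28303 = 0.00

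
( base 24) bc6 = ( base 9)10076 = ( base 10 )6630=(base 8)14746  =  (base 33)62u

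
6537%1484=601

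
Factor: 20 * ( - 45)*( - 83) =74700 = 2^2*3^2*5^2*83^1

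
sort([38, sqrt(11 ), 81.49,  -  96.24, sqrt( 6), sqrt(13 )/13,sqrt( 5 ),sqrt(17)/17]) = [ - 96.24,  sqrt(17) /17,sqrt(  13)/13,sqrt( 5),  sqrt(6 ), sqrt( 11 ), 38, 81.49 ] 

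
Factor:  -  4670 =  -2^1*5^1* 467^1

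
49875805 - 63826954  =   - 13951149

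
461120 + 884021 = 1345141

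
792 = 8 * 99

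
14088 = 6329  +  7759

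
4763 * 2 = 9526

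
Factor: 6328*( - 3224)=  - 20401472 =- 2^6 * 7^1 *13^1  *  31^1*113^1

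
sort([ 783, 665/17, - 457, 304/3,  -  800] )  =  [  -  800 , - 457,665/17, 304/3, 783]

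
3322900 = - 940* ( - 3535 )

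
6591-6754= -163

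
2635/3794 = 2635/3794=0.69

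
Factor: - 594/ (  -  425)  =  2^1*3^3*5^( - 2 )*11^1*17^( - 1 )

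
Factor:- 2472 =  - 2^3*3^1*103^1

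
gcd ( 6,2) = 2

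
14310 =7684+6626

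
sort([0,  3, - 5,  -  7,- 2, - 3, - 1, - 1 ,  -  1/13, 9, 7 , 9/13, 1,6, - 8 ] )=[-8 ,-7,  -  5,  -  3, - 2 ,-1, - 1, - 1/13,0,9/13,1, 3,6 , 7, 9 ] 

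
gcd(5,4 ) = 1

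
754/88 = 377/44 =8.57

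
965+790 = 1755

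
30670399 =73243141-42572742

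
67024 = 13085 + 53939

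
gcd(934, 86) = 2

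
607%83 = 26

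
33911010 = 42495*798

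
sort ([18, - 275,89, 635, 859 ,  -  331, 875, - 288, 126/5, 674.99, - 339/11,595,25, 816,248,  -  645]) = [ - 645, - 331  , - 288,  -  275, - 339/11,18, 25, 126/5,89, 248, 595, 635,674.99 , 816, 859 , 875]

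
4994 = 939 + 4055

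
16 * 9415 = 150640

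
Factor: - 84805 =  - 5^1*7^1*2423^1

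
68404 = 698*98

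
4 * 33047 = 132188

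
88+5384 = 5472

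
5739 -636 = 5103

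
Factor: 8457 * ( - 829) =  - 3^1*829^1 * 2819^1 =- 7010853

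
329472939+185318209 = 514791148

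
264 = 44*6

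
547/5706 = 547/5706 = 0.10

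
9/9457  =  9/9457= 0.00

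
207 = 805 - 598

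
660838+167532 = 828370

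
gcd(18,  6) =6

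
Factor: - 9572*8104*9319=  - 2^5*1013^1*2393^1*9319^1  =  - 722888696672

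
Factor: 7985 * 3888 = 2^4*3^5*5^1 * 1597^1 = 31045680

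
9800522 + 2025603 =11826125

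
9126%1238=460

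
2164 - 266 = 1898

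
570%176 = 42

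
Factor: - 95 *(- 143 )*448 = 2^6*5^1 *7^1 * 11^1* 13^1 * 19^1= 6086080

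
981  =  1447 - 466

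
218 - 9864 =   -  9646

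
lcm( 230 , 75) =3450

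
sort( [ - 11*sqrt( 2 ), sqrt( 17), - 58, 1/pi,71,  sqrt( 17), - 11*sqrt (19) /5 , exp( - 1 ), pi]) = [ - 58, - 11*sqrt( 2), - 11 * sqrt( 19) /5, 1/pi, exp(- 1), pi,  sqrt(17 ),  sqrt( 17 ),71]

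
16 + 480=496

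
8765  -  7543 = 1222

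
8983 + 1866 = 10849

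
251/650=251/650 = 0.39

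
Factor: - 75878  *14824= - 2^4*11^1*17^1 *109^1 * 3449^1 = - 1124815472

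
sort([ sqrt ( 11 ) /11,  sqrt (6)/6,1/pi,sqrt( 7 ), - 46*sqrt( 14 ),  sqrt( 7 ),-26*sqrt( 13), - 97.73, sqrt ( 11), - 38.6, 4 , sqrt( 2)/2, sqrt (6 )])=[ - 46*sqrt( 14 ),-97.73, - 26*sqrt(13) , - 38.6,sqrt( 11 )/11, 1/pi, sqrt( 6 )/6,sqrt( 2)/2,sqrt( 6), sqrt(7), sqrt(7), sqrt(  11),  4]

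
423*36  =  15228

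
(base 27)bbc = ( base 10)8328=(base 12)49A0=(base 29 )9Q5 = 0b10000010001000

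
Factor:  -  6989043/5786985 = - 5^ (-1)*31^1*37^ ( - 1)*223^1*337^1*10427^(  -  1) = - 2329681/1928995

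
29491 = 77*383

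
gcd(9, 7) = 1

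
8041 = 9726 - 1685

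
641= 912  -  271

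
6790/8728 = 3395/4364= 0.78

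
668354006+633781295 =1302135301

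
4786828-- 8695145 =13481973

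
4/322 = 2/161 = 0.01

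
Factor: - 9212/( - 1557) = 2^2*3^(-2)*7^2*47^1*173^(-1 ) 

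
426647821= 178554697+248093124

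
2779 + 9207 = 11986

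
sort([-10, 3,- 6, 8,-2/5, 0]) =[ - 10, - 6,- 2/5,0,  3, 8]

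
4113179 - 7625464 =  - 3512285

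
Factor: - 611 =  -  13^1*47^1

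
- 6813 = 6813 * ( - 1)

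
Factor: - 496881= - 3^3*7^1*11^1*239^1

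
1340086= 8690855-7350769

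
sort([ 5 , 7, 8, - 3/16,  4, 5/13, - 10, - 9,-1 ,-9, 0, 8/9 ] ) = [ - 10, - 9,-9,-1, - 3/16, 0, 5/13, 8/9,4, 5,7,8]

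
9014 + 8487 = 17501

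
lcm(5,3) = 15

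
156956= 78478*2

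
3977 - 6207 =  - 2230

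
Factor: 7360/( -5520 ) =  - 2^2*3^(-1) = -4/3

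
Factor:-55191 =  - 3^1*18397^1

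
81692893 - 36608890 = 45084003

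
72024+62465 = 134489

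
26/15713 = 26/15713=0.00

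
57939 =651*89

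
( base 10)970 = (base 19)2D1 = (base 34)si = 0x3ca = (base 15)44A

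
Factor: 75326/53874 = 3^(-2)*41^(-1)*73^ (- 1)*37663^1=37663/26937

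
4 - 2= 2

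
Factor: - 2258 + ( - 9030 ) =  -11288 = - 2^3*17^1*83^1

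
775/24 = 775/24 = 32.29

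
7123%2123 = 754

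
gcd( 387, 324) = 9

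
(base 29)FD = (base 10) 448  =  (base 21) 107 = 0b111000000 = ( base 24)IG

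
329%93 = 50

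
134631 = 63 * 2137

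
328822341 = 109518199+219304142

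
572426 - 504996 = 67430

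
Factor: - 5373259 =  - 5373259^1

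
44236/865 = 51  +  121/865  =  51.14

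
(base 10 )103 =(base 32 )37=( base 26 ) 3p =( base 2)1100111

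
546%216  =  114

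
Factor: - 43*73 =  - 3139=   - 43^1*73^1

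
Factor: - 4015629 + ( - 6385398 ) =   -  3^1*7^1*13^1 * 31^1*1229^1 = - 10401027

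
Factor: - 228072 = -2^3*3^1 * 13^1*17^1*43^1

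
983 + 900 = 1883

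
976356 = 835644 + 140712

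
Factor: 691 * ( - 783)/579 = - 180351/193 =- 3^2* 29^1*  193^( - 1) * 691^1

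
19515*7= 136605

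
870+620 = 1490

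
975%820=155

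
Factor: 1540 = 2^2*5^1 * 7^1 * 11^1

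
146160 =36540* 4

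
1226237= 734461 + 491776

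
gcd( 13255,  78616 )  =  1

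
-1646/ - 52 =31 + 17/26  =  31.65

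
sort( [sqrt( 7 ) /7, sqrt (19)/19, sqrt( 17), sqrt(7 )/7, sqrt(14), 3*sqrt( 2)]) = [sqrt( 19) /19,sqrt( 7) /7, sqrt( 7) /7, sqrt(14 ), sqrt ( 17 ), 3*sqrt(2 )]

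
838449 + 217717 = 1056166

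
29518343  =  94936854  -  65418511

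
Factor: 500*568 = 2^5*5^3*71^1 = 284000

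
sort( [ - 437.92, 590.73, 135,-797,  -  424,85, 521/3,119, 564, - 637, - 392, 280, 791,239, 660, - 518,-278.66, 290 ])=[- 797, - 637, - 518, -437.92, - 424,-392 , - 278.66, 85,119, 135,521/3,239, 280, 290 , 564, 590.73,  660 , 791]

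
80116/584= 20029/146 =137.18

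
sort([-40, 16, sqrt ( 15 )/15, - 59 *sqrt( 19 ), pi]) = [-59*sqrt( 19 ), - 40,  sqrt(15 ) /15, pi, 16 ]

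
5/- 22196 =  - 5/22196 =- 0.00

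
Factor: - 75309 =-3^1*13^1*1931^1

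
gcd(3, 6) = 3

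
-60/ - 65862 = 10/10977 = 0.00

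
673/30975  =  673/30975=0.02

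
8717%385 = 247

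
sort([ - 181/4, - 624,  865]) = [- 624, - 181/4,865 ] 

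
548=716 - 168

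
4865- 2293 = 2572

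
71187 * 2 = 142374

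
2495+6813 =9308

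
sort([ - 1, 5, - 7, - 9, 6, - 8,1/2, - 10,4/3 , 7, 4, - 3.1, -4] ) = [ - 10, - 9, - 8,- 7, - 4, - 3.1,  -  1 , 1/2, 4/3  ,  4, 5, 6, 7 ] 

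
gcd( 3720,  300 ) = 60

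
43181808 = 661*65328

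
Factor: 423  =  3^2 * 47^1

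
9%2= 1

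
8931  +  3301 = 12232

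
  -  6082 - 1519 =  - 7601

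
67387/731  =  92 + 135/731 = 92.18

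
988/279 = 988/279 = 3.54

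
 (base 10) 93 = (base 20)4D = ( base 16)5d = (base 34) 2p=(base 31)30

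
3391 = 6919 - 3528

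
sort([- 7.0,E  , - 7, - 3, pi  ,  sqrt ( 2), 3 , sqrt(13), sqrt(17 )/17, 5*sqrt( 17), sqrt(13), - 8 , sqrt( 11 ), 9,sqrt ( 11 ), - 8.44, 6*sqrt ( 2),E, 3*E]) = [  -  8.44,-8 , - 7.0 ,-7,-3, sqrt(  17 ) /17,sqrt(2),  E,E,3, pi, sqrt( 11),sqrt(11),sqrt( 13 ),sqrt( 13), 3*E,6*sqrt( 2), 9, 5*sqrt (17)]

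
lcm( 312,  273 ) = 2184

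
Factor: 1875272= 2^3*7^1*33487^1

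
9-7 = 2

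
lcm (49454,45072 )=3560688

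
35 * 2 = 70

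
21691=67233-45542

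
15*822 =12330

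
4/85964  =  1/21491 = 0.00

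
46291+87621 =133912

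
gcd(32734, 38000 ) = 2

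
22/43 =22/43 = 0.51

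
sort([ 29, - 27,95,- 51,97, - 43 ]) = [ - 51 , - 43,-27, 29, 95, 97] 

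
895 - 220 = 675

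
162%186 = 162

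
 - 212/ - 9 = 212/9  =  23.56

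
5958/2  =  2979 = 2979.00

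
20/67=20/67 = 0.30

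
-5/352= -1  +  347/352=-0.01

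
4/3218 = 2/1609 = 0.00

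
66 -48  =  18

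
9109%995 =154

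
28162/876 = 14081/438 = 32.15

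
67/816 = 67/816 = 0.08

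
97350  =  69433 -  - 27917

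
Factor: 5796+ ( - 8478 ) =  - 2^1 * 3^2  *  149^1 = - 2682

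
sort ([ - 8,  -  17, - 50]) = [ - 50,- 17 , - 8 ] 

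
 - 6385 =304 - 6689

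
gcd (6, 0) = 6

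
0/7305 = 0 = 0.00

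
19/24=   19/24   =  0.79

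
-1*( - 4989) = 4989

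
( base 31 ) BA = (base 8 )537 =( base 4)11133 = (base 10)351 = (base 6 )1343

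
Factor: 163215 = 3^4 * 5^1*13^1*31^1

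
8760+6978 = 15738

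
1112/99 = 11 + 23/99 = 11.23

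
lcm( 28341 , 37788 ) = 113364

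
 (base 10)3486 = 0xd9e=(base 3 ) 11210010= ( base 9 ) 4703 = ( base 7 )13110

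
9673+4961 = 14634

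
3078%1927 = 1151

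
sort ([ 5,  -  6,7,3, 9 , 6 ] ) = [  -  6, 3, 5, 6,7, 9]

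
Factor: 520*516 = 2^5*3^1*5^1*13^1*43^1 = 268320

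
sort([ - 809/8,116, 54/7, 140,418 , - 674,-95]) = [ - 674, - 809/8,  -  95, 54/7 , 116,140 , 418 ]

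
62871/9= 20957/3 = 6985.67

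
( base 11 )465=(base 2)1000101011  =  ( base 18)1cf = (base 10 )555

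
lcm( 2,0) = 0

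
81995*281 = 23040595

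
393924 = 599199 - 205275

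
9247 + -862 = 8385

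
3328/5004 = 832/1251 =0.67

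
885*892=789420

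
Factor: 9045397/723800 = 2^(-3) * 5^( - 2 ) * 7^( - 1 )*11^( - 1 )*31^1 * 47^(- 1 ) * 431^1*677^1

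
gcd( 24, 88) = 8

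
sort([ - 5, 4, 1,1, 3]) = [-5,1, 1, 3, 4 ] 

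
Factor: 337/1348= 1/4 = 2^ ( - 2)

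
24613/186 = 132  +  61/186 = 132.33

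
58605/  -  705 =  - 84 + 41/47= - 83.13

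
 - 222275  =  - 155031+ - 67244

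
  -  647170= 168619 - 815789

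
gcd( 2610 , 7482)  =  174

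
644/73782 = 322/36891 = 0.01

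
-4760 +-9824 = - 14584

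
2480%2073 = 407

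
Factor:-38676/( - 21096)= 2^ ( - 1)*3^( - 1)*11^1=11/6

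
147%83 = 64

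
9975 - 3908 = 6067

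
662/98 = 6 + 37/49 = 6.76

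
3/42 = 1/14 = 0.07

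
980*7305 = 7158900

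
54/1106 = 27/553= 0.05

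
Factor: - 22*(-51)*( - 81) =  - 2^1*3^5*11^1*17^1 = - 90882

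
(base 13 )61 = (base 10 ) 79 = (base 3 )2221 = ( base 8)117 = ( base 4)1033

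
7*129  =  903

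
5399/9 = 599 + 8/9  =  599.89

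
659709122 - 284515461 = 375193661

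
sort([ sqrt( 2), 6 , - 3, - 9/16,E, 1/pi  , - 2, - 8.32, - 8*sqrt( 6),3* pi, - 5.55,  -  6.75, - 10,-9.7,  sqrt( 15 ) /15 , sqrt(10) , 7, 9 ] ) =[ - 8* sqrt( 6 ) , - 10  ,  -  9.7, - 8.32, - 6.75, -5.55, - 3, - 2 , - 9/16,sqrt(15 ) /15, 1/pi,sqrt( 2),  E,sqrt(10), 6, 7 , 9 , 3*pi] 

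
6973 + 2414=9387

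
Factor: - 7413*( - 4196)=31104948 = 2^2*3^1*7^1*353^1* 1049^1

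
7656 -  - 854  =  8510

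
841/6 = 140 + 1/6 =140.17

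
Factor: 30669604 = 2^2* 7^1*1095343^1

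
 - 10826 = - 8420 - 2406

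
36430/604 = 60 + 95/302 = 60.31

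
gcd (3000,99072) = 24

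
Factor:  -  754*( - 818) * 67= 2^2*13^1*29^1*67^1 * 409^1 = 41323724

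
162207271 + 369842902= 532050173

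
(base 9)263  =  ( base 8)333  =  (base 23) 9c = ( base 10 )219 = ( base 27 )83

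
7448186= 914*8149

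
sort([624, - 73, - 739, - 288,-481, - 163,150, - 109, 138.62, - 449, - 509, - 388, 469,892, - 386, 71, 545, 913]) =[ - 739, - 509,-481, - 449,-388, - 386, - 288, - 163, - 109, - 73, 71, 138.62, 150, 469, 545,624, 892,913]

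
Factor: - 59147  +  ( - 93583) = -152730 = -2^1*3^2*5^1 *1697^1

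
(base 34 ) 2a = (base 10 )78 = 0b1001110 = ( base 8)116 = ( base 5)303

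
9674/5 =1934 + 4/5 = 1934.80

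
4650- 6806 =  - 2156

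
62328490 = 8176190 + 54152300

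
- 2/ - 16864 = 1/8432 = 0.00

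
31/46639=31/46639 = 0.00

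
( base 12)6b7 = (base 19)2EF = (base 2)1111101011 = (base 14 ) 519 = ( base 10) 1003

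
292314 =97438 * 3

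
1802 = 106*17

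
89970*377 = 33918690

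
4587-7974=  - 3387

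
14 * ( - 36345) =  - 508830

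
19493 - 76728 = - 57235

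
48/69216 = 1/1442 = 0.00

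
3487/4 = 871+3/4= 871.75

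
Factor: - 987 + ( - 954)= - 3^1*647^1 =- 1941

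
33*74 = 2442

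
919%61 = 4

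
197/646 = 197/646=   0.30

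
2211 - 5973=-3762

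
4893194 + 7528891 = 12422085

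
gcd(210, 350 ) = 70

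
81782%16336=102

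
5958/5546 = 1 + 206/2773= 1.07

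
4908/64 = 1227/16 = 76.69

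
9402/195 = 48 + 14/65 = 48.22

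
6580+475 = 7055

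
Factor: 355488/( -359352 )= - 92/93 =- 2^2*3^( - 1 )*23^1 * 31^ ( - 1)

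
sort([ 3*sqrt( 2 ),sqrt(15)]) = [ sqrt(15), 3*sqrt( 2)]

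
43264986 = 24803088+18461898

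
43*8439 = 362877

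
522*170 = 88740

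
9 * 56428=507852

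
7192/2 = 3596 = 3596.00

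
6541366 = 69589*94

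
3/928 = 3/928=0.00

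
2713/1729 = 2713/1729= 1.57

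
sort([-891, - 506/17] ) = [ - 891,-506/17]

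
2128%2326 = 2128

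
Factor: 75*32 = 2^5*3^1*5^2 =2400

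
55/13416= 55/13416 = 0.00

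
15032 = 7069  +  7963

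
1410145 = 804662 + 605483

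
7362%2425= 87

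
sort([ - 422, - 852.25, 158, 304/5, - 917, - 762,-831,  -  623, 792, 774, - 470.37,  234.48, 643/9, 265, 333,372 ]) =[ - 917, - 852.25, - 831, - 762, - 623,-470.37, - 422, 304/5,643/9,158, 234.48,265, 333, 372,  774,792]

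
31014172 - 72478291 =  -  41464119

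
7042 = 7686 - 644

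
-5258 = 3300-8558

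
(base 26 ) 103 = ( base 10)679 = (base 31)LS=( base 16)2A7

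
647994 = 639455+8539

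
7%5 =2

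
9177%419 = 378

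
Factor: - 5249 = -29^1 * 181^1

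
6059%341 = 262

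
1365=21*65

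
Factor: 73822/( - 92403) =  - 2^1*3^( - 2)*7^1*5273^1*10267^( -1)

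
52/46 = 1 + 3/23 = 1.13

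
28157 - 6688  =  21469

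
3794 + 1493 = 5287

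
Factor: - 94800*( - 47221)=4476550800= 2^4*3^1  *5^2*79^1*47221^1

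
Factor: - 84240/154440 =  - 6/11 = - 2^1*3^1*11^(- 1)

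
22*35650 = 784300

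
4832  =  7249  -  2417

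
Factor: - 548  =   - 2^2* 137^1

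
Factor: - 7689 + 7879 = 190 = 2^1*5^1*19^1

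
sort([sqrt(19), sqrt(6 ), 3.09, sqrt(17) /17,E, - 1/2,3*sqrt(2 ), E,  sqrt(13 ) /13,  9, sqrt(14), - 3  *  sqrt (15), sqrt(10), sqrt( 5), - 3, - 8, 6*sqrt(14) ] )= [ - 3* sqrt(15 ), - 8, -3, - 1/2,sqrt(17)/17, sqrt( 13 )/13, sqrt( 5 ), sqrt(6 ), E,E,3.09,sqrt( 10), sqrt(14 ), 3*sqrt( 2), sqrt(19), 9 , 6*sqrt( 14) ]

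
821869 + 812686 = 1634555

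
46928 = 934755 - 887827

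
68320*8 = 546560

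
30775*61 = 1877275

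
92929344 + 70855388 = 163784732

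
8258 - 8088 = 170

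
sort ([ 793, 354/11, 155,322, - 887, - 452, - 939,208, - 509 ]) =[ - 939,-887, - 509, - 452,  354/11,  155,  208, 322, 793]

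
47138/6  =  7856 + 1/3 = 7856.33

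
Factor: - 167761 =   -  11^1 * 101^1*151^1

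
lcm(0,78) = 0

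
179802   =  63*2854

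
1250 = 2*625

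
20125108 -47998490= - 27873382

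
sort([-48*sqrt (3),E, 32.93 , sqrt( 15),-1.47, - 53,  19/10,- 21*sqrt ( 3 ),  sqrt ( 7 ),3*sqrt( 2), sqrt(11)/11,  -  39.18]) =[ - 48* sqrt( 3 ), - 53, - 39.18, - 21*sqrt ( 3 ), - 1.47,sqrt( 11)/11,  19/10, sqrt( 7 ),E,sqrt( 15 ), 3*sqrt( 2 ), 32.93]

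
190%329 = 190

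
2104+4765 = 6869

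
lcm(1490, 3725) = 7450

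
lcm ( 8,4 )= 8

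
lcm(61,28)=1708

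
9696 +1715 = 11411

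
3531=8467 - 4936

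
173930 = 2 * 86965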